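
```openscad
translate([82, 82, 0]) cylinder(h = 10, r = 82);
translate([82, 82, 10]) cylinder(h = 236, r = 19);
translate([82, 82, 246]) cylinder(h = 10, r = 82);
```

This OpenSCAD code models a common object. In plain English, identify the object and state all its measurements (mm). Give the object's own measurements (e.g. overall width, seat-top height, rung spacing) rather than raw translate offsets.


A spool: two coaxial disc flanges of radius 82 mm and thickness 10 mm, joined by a core cylinder of radius 19 mm and height 236 mm. The lower flange rests on z = 0 and the three cylinders share a vertical axis.


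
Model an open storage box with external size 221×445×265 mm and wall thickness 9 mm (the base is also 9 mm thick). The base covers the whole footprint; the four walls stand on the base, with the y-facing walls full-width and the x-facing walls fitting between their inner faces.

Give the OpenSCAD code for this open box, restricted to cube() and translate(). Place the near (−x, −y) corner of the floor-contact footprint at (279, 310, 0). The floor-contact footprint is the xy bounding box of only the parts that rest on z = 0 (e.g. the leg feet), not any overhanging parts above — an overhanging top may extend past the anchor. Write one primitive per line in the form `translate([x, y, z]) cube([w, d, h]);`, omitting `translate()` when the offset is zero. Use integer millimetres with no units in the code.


translate([279, 310, 0]) cube([221, 445, 9]);
translate([279, 310, 9]) cube([221, 9, 256]);
translate([279, 746, 9]) cube([221, 9, 256]);
translate([279, 319, 9]) cube([9, 427, 256]);
translate([491, 319, 9]) cube([9, 427, 256]);


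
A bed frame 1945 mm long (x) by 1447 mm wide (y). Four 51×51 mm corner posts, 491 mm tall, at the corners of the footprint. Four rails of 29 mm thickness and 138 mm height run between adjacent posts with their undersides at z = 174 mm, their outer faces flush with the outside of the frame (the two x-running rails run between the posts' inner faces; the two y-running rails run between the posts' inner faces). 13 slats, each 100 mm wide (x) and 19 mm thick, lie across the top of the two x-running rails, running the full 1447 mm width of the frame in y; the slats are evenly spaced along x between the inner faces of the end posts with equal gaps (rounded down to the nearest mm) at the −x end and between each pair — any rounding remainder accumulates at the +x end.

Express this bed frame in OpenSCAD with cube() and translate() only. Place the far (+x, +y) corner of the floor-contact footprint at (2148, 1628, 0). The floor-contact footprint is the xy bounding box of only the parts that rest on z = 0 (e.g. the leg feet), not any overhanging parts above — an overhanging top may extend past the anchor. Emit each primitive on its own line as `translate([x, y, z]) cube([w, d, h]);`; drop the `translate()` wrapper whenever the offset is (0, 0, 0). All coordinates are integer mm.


translate([203, 181, 0]) cube([51, 51, 491]);
translate([203, 1577, 0]) cube([51, 51, 491]);
translate([2097, 181, 0]) cube([51, 51, 491]);
translate([2097, 1577, 0]) cube([51, 51, 491]);
translate([254, 181, 174]) cube([1843, 29, 138]);
translate([254, 1599, 174]) cube([1843, 29, 138]);
translate([203, 232, 174]) cube([29, 1345, 138]);
translate([2119, 232, 174]) cube([29, 1345, 138]);
translate([292, 181, 312]) cube([100, 1447, 19]);
translate([430, 181, 312]) cube([100, 1447, 19]);
translate([568, 181, 312]) cube([100, 1447, 19]);
translate([706, 181, 312]) cube([100, 1447, 19]);
translate([844, 181, 312]) cube([100, 1447, 19]);
translate([982, 181, 312]) cube([100, 1447, 19]);
translate([1120, 181, 312]) cube([100, 1447, 19]);
translate([1258, 181, 312]) cube([100, 1447, 19]);
translate([1396, 181, 312]) cube([100, 1447, 19]);
translate([1534, 181, 312]) cube([100, 1447, 19]);
translate([1672, 181, 312]) cube([100, 1447, 19]);
translate([1810, 181, 312]) cube([100, 1447, 19]);
translate([1948, 181, 312]) cube([100, 1447, 19]);


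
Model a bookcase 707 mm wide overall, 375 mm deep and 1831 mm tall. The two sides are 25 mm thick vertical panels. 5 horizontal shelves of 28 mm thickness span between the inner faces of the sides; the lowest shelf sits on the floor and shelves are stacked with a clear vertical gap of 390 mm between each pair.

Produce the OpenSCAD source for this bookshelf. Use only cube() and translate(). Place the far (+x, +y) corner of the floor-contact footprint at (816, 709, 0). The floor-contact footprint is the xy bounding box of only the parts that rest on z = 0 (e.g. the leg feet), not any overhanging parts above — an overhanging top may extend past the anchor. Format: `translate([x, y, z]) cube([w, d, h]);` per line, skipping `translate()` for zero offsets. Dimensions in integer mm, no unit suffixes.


translate([109, 334, 0]) cube([25, 375, 1831]);
translate([791, 334, 0]) cube([25, 375, 1831]);
translate([134, 334, 0]) cube([657, 375, 28]);
translate([134, 334, 418]) cube([657, 375, 28]);
translate([134, 334, 836]) cube([657, 375, 28]);
translate([134, 334, 1254]) cube([657, 375, 28]);
translate([134, 334, 1672]) cube([657, 375, 28]);


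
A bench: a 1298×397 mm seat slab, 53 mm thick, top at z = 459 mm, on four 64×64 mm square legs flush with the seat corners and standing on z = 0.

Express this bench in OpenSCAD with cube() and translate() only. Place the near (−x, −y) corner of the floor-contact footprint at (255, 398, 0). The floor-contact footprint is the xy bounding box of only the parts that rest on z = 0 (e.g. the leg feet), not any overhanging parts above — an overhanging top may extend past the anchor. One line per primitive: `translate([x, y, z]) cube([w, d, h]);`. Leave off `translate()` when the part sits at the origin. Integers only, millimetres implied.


// leg_h = 459 − 53 = 406
translate([255, 398, 406]) cube([1298, 397, 53]);
translate([255, 398, 0]) cube([64, 64, 406]);
translate([255, 731, 0]) cube([64, 64, 406]);
translate([1489, 398, 0]) cube([64, 64, 406]);
translate([1489, 731, 0]) cube([64, 64, 406]);


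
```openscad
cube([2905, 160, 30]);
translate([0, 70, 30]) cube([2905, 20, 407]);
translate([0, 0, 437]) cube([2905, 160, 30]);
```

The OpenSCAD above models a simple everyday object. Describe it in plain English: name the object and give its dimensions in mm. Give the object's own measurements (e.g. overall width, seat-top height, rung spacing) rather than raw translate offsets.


An I-beam lying along x, 2905 mm long. Overall section height 467 mm. Two flanges 160 mm wide (y) and 30 mm thick, one on the floor and one at the top; a web 20 mm thick runs between them, centred on the flange width.


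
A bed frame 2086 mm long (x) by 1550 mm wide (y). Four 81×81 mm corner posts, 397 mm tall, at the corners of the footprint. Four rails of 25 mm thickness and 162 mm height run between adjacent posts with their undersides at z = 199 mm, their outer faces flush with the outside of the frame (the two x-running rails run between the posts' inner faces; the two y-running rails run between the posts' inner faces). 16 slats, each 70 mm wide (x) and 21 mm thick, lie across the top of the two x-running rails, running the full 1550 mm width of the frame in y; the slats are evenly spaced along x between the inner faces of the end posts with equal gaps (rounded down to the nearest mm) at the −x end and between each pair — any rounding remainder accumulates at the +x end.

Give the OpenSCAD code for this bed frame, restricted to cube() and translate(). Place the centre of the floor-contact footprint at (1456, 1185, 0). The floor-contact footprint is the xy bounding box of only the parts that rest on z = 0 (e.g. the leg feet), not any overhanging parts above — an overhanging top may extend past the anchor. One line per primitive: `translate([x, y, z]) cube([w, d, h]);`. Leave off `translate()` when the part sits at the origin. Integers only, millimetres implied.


translate([413, 410, 0]) cube([81, 81, 397]);
translate([413, 1879, 0]) cube([81, 81, 397]);
translate([2418, 410, 0]) cube([81, 81, 397]);
translate([2418, 1879, 0]) cube([81, 81, 397]);
translate([494, 410, 199]) cube([1924, 25, 162]);
translate([494, 1935, 199]) cube([1924, 25, 162]);
translate([413, 491, 199]) cube([25, 1388, 162]);
translate([2474, 491, 199]) cube([25, 1388, 162]);
translate([541, 410, 361]) cube([70, 1550, 21]);
translate([658, 410, 361]) cube([70, 1550, 21]);
translate([775, 410, 361]) cube([70, 1550, 21]);
translate([892, 410, 361]) cube([70, 1550, 21]);
translate([1009, 410, 361]) cube([70, 1550, 21]);
translate([1126, 410, 361]) cube([70, 1550, 21]);
translate([1243, 410, 361]) cube([70, 1550, 21]);
translate([1360, 410, 361]) cube([70, 1550, 21]);
translate([1477, 410, 361]) cube([70, 1550, 21]);
translate([1594, 410, 361]) cube([70, 1550, 21]);
translate([1711, 410, 361]) cube([70, 1550, 21]);
translate([1828, 410, 361]) cube([70, 1550, 21]);
translate([1945, 410, 361]) cube([70, 1550, 21]);
translate([2062, 410, 361]) cube([70, 1550, 21]);
translate([2179, 410, 361]) cube([70, 1550, 21]);
translate([2296, 410, 361]) cube([70, 1550, 21]);


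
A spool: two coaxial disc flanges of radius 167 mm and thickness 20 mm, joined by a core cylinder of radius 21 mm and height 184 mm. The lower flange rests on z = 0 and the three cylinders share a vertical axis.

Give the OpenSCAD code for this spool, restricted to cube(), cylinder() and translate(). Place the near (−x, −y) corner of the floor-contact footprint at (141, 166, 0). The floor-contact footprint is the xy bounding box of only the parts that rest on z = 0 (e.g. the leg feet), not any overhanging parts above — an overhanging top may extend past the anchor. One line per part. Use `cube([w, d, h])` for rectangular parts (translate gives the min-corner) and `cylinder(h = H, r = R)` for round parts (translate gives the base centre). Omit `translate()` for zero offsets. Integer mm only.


translate([308, 333, 0]) cylinder(h = 20, r = 167);
translate([308, 333, 20]) cylinder(h = 184, r = 21);
translate([308, 333, 204]) cylinder(h = 20, r = 167);


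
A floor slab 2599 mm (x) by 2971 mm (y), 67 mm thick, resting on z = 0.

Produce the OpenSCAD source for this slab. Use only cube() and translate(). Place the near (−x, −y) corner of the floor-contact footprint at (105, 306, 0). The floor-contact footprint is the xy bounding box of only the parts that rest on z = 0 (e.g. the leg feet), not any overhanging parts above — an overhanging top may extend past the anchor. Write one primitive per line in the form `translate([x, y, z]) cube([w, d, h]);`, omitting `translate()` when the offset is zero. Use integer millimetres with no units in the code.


translate([105, 306, 0]) cube([2599, 2971, 67]);


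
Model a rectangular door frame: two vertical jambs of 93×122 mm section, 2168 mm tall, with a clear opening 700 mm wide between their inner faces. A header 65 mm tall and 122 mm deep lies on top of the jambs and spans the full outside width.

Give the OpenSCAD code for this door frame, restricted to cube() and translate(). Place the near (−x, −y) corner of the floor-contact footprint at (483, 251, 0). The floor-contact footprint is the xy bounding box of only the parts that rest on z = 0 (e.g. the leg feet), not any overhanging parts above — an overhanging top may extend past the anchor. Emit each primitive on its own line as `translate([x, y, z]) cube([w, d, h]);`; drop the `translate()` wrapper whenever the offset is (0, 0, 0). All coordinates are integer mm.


translate([483, 251, 0]) cube([93, 122, 2168]);
translate([1276, 251, 0]) cube([93, 122, 2168]);
translate([483, 251, 2168]) cube([886, 122, 65]);


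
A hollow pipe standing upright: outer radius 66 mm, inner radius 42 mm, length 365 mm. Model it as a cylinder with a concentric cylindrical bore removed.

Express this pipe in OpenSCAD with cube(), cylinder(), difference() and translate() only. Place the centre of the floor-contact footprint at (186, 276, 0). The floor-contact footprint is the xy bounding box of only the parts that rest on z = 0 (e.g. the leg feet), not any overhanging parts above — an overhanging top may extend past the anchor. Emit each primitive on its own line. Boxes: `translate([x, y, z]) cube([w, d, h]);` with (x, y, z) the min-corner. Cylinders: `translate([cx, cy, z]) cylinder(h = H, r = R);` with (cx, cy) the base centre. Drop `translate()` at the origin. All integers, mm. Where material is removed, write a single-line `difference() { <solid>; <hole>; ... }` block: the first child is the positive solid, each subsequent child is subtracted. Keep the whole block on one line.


difference() { translate([186, 276, 0]) cylinder(h = 365, r = 66); translate([186, 276, 0]) cylinder(h = 365, r = 42); }


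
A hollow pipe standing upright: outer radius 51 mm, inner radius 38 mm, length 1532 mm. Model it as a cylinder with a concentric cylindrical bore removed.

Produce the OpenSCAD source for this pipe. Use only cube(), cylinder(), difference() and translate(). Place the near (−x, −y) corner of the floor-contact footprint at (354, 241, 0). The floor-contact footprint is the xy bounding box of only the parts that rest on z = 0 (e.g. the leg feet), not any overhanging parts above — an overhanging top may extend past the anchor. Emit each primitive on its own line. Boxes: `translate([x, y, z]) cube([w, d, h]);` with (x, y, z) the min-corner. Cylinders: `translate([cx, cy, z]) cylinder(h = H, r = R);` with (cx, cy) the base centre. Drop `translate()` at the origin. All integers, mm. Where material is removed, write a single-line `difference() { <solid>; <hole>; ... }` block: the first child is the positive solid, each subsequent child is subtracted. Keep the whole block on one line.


difference() { translate([405, 292, 0]) cylinder(h = 1532, r = 51); translate([405, 292, 0]) cylinder(h = 1532, r = 38); }


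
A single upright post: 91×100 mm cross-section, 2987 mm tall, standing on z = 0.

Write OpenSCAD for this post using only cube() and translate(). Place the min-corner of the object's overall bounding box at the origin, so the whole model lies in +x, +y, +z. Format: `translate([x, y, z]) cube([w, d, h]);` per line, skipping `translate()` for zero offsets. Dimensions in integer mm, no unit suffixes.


cube([91, 100, 2987]);


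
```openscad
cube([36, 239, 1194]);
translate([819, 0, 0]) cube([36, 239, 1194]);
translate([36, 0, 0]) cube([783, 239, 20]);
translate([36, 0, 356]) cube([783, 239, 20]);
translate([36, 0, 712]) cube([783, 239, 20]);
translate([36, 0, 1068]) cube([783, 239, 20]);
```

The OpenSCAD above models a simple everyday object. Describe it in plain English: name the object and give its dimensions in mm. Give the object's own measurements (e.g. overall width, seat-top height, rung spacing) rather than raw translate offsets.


An open bookshelf. Two side panels, each 36 mm thick, 239 mm deep and 1194 mm tall, stand 855 mm apart (outside-to-outside). Between them sit 4 shelves, each 20 mm thick and 239 mm deep, spanning the full gap between the sides. The bottom shelf rests on the floor (its underside at z = 0) and the clear gap between one shelf's top and the next shelf's underside is 336 mm.


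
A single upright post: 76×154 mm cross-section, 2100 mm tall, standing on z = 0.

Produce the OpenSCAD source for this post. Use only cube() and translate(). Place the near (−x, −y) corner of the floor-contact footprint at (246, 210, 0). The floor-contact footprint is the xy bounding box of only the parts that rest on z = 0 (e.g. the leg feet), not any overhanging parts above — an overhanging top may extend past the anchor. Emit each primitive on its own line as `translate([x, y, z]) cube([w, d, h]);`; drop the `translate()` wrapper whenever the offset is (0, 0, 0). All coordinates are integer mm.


translate([246, 210, 0]) cube([76, 154, 2100]);


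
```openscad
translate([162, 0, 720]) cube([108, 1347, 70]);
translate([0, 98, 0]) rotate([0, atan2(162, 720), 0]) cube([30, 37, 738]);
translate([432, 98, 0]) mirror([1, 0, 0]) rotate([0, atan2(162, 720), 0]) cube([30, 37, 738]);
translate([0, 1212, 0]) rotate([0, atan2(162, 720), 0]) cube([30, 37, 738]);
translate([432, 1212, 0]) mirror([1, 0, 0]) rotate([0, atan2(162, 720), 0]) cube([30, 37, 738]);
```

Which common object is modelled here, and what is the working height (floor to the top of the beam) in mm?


A sawhorse. The overall height is 790 mm.

A beam across two mirrored pairs of raked legs — a sawhorse. The beam's underside is at z = 720 (matching the legs' vertical rise in atan2(162, 720)) and the beam is 70 mm tall, so its top is at 720 + 70 = 790 mm. The raked legs top out at the beam's underside, so that is the highest point.


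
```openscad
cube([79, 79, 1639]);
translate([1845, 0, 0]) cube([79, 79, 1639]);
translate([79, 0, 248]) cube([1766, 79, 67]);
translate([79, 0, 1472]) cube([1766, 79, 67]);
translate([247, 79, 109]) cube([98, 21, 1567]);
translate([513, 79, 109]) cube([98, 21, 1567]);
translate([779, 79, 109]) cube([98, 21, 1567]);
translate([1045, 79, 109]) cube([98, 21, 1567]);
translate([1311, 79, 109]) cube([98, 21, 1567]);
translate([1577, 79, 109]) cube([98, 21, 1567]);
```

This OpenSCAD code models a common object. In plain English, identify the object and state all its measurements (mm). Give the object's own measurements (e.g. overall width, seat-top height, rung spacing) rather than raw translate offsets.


A fence section. Two 79×79 mm posts, 1639 mm tall, stand on the floor with a clear span of 1766 mm between their inner faces. Two horizontal rails of 79×67 mm section span the gap between the posts with their undersides at z = 248 mm and z = 1472 mm, flush with the posts' −y face. 6 pickets, each 98 mm wide, 21 mm thick and 1567 mm tall, are fixed to the +y face of the rails with their bottoms at z = 109 mm, spaced across the span with a 168 mm gap after the −x post and between neighbouring pickets, with 170 mm left before the +x post.


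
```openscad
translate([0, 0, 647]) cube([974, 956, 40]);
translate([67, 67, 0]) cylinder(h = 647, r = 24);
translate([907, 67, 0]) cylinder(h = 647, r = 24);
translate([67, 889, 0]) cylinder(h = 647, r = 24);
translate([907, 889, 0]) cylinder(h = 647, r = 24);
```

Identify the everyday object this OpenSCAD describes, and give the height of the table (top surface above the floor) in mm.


A table. The table height is 687 mm.

A 974×956×40 slab sits at z = 647 on four Ø48 mm round legs — a table. The top surface is at 647 + 40 = 687 mm.


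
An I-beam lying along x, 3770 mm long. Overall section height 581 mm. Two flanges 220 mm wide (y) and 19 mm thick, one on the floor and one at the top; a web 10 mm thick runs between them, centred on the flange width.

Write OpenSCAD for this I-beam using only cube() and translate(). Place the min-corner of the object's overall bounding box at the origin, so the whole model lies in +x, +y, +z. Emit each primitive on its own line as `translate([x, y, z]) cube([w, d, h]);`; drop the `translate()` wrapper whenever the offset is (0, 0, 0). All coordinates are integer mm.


cube([3770, 220, 19]);
translate([0, 105, 19]) cube([3770, 10, 543]);
translate([0, 0, 562]) cube([3770, 220, 19]);


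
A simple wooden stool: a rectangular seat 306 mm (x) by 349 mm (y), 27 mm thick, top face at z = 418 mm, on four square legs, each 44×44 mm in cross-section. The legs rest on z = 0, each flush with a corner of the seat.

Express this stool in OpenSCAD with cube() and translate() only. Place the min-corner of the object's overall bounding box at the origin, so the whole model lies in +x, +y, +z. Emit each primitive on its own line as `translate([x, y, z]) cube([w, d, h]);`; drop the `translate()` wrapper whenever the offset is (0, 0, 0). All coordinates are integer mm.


translate([0, 0, 391]) cube([306, 349, 27]);
cube([44, 44, 391]);
translate([262, 0, 0]) cube([44, 44, 391]);
translate([0, 305, 0]) cube([44, 44, 391]);
translate([262, 305, 0]) cube([44, 44, 391]);


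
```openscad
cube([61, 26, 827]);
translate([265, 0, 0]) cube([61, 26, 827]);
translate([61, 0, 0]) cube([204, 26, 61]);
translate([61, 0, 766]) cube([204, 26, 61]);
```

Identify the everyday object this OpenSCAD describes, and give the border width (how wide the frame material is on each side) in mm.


A picture frame. The border width is 61 mm.

Four thin pieces enclosing a rectangular opening — a picture frame. The two full-height stiles are 827 mm tall; the top rail sits at z = 766 and is 61 mm tall, so the border above the opening is 827 − 766 = 61 mm, matching the stile x-width.


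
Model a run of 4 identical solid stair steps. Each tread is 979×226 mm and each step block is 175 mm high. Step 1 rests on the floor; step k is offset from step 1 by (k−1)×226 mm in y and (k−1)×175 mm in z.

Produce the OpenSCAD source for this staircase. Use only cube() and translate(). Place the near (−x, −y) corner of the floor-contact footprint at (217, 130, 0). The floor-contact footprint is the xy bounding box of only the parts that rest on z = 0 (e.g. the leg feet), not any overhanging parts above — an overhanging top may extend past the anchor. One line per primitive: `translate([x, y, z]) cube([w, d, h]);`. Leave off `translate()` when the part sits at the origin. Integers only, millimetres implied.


translate([217, 130, 0]) cube([979, 226, 175]);
translate([217, 356, 175]) cube([979, 226, 175]);
translate([217, 582, 350]) cube([979, 226, 175]);
translate([217, 808, 525]) cube([979, 226, 175]);


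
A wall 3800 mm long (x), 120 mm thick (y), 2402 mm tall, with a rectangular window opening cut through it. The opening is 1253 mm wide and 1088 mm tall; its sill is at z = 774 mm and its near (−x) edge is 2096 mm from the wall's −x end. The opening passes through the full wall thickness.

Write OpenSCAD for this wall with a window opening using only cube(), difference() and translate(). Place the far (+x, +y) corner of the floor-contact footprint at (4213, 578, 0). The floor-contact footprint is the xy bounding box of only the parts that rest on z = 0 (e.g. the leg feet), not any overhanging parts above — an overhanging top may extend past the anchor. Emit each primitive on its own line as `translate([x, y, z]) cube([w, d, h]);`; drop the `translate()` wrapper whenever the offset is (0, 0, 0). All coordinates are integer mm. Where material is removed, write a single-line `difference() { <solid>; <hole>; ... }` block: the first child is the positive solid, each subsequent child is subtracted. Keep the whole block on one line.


difference() { translate([413, 458, 0]) cube([3800, 120, 2402]); translate([2509, 458, 774]) cube([1253, 120, 1088]); }


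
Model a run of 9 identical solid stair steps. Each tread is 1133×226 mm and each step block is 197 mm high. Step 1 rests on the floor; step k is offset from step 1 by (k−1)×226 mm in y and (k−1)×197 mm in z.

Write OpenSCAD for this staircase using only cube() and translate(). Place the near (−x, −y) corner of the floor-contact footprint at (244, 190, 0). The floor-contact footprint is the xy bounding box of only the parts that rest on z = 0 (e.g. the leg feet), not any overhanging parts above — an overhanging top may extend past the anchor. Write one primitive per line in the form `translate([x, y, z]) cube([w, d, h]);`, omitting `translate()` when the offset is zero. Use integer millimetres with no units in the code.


translate([244, 190, 0]) cube([1133, 226, 197]);
translate([244, 416, 197]) cube([1133, 226, 197]);
translate([244, 642, 394]) cube([1133, 226, 197]);
translate([244, 868, 591]) cube([1133, 226, 197]);
translate([244, 1094, 788]) cube([1133, 226, 197]);
translate([244, 1320, 985]) cube([1133, 226, 197]);
translate([244, 1546, 1182]) cube([1133, 226, 197]);
translate([244, 1772, 1379]) cube([1133, 226, 197]);
translate([244, 1998, 1576]) cube([1133, 226, 197]);


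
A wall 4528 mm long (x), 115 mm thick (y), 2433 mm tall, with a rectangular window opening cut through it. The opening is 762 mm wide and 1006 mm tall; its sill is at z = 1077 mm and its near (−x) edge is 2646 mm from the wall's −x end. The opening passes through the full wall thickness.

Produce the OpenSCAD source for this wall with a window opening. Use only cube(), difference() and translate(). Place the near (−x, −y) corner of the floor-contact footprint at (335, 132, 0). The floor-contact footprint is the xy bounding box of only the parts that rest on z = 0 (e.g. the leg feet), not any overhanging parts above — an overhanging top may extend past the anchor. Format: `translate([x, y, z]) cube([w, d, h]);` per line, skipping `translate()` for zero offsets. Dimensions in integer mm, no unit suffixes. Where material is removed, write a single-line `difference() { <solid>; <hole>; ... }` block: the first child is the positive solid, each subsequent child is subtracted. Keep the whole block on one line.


difference() { translate([335, 132, 0]) cube([4528, 115, 2433]); translate([2981, 132, 1077]) cube([762, 115, 1006]); }


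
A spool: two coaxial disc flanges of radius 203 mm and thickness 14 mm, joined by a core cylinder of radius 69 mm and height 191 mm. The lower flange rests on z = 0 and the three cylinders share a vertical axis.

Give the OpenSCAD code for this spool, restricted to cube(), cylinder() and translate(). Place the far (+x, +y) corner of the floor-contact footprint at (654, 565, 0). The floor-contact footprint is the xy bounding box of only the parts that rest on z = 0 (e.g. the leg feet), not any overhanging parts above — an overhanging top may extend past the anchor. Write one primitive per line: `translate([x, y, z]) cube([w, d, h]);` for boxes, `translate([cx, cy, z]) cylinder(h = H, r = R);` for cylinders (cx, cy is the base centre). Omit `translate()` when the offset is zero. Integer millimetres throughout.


translate([451, 362, 0]) cylinder(h = 14, r = 203);
translate([451, 362, 14]) cylinder(h = 191, r = 69);
translate([451, 362, 205]) cylinder(h = 14, r = 203);


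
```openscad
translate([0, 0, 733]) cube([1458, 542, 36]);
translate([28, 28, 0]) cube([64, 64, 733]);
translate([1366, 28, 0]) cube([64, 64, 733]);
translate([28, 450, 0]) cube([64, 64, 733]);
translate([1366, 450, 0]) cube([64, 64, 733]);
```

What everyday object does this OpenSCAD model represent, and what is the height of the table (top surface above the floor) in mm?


A table. The table height is 769 mm.

A 1458×542×36 slab sits at z = 733 on four 64 mm square posts — a table. The top surface is at 733 + 36 = 769 mm.


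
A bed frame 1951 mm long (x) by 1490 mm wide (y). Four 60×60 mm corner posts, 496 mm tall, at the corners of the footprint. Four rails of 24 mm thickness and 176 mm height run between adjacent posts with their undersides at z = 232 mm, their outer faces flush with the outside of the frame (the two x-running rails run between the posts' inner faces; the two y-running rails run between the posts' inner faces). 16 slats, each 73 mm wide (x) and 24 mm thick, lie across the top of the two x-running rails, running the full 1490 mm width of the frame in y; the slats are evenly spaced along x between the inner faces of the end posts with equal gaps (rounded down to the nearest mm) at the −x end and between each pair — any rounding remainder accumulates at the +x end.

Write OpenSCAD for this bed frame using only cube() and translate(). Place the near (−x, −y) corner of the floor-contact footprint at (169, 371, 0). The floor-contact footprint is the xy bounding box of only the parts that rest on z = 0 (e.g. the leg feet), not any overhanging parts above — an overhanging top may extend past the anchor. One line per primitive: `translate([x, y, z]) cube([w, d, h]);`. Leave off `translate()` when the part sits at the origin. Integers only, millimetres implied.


translate([169, 371, 0]) cube([60, 60, 496]);
translate([169, 1801, 0]) cube([60, 60, 496]);
translate([2060, 371, 0]) cube([60, 60, 496]);
translate([2060, 1801, 0]) cube([60, 60, 496]);
translate([229, 371, 232]) cube([1831, 24, 176]);
translate([229, 1837, 232]) cube([1831, 24, 176]);
translate([169, 431, 232]) cube([24, 1370, 176]);
translate([2096, 431, 232]) cube([24, 1370, 176]);
translate([268, 371, 408]) cube([73, 1490, 24]);
translate([380, 371, 408]) cube([73, 1490, 24]);
translate([492, 371, 408]) cube([73, 1490, 24]);
translate([604, 371, 408]) cube([73, 1490, 24]);
translate([716, 371, 408]) cube([73, 1490, 24]);
translate([828, 371, 408]) cube([73, 1490, 24]);
translate([940, 371, 408]) cube([73, 1490, 24]);
translate([1052, 371, 408]) cube([73, 1490, 24]);
translate([1164, 371, 408]) cube([73, 1490, 24]);
translate([1276, 371, 408]) cube([73, 1490, 24]);
translate([1388, 371, 408]) cube([73, 1490, 24]);
translate([1500, 371, 408]) cube([73, 1490, 24]);
translate([1612, 371, 408]) cube([73, 1490, 24]);
translate([1724, 371, 408]) cube([73, 1490, 24]);
translate([1836, 371, 408]) cube([73, 1490, 24]);
translate([1948, 371, 408]) cube([73, 1490, 24]);


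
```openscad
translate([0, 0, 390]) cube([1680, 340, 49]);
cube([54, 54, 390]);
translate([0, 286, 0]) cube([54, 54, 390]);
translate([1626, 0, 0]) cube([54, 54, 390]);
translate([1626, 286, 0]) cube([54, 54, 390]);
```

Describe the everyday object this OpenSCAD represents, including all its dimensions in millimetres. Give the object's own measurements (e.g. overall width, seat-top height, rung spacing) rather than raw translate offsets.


A long wooden bench with a 1680 mm (x) × 340 mm (y) seat, 49 mm thick, its top surface 439 mm above the floor. Four 54 mm square legs at the seat corners, flush with the edges, run from z = 0 to the seat underside.


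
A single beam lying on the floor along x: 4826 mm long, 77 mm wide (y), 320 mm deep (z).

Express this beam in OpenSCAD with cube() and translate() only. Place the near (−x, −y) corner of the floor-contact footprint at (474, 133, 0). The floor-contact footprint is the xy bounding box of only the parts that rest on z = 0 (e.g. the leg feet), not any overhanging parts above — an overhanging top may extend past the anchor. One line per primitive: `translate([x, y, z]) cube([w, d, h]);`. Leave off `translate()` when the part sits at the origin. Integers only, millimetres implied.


translate([474, 133, 0]) cube([4826, 77, 320]);


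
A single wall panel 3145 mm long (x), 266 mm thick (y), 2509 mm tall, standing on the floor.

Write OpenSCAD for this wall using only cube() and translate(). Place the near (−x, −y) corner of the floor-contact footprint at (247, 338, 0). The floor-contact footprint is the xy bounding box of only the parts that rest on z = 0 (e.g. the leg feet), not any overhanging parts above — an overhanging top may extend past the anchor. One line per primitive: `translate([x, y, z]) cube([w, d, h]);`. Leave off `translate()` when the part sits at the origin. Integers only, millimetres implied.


translate([247, 338, 0]) cube([3145, 266, 2509]);


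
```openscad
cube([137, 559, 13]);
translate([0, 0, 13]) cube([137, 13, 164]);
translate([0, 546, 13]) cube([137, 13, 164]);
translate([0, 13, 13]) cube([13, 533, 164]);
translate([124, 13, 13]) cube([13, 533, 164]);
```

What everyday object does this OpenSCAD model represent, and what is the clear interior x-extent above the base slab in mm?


An open box. The internal width is 111 mm.

A 137×559 base slab with four walls standing on it — an open box. The base is 137 mm wide and the walls are 13 mm thick, so the internal width is 137 − 2 × 13 = 111 mm.


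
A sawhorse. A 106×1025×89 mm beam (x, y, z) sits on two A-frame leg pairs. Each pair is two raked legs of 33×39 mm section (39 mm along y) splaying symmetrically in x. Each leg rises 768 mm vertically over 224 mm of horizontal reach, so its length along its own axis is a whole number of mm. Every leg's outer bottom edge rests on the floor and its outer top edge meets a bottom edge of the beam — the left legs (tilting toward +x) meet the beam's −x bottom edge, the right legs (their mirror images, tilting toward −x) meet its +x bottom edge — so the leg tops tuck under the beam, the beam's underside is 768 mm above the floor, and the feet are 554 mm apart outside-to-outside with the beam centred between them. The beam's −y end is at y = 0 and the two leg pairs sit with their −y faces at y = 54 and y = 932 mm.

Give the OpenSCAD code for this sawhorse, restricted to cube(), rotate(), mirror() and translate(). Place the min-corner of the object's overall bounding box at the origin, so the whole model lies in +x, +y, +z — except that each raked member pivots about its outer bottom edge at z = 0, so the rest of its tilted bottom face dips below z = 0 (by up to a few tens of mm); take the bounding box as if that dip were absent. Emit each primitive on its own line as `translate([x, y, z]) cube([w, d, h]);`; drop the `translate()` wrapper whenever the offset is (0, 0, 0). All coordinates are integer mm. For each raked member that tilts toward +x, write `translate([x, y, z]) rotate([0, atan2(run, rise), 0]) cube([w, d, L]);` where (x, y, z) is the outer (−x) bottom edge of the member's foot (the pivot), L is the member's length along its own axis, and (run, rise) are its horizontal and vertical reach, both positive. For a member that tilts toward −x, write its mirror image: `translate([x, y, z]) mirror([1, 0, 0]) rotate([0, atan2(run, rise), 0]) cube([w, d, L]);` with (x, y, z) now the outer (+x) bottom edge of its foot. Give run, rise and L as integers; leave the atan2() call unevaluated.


// leg length = √(224² + 768²) = 800
// right-leg outer foot x = 2·224 + 106 = 554
// beam min-corner = (224, 0, 768)
translate([224, 0, 768]) cube([106, 1025, 89]);
translate([0, 54, 0]) rotate([0, atan2(224, 768), 0]) cube([33, 39, 800]);
translate([554, 54, 0]) mirror([1, 0, 0]) rotate([0, atan2(224, 768), 0]) cube([33, 39, 800]);
translate([0, 932, 0]) rotate([0, atan2(224, 768), 0]) cube([33, 39, 800]);
translate([554, 932, 0]) mirror([1, 0, 0]) rotate([0, atan2(224, 768), 0]) cube([33, 39, 800]);


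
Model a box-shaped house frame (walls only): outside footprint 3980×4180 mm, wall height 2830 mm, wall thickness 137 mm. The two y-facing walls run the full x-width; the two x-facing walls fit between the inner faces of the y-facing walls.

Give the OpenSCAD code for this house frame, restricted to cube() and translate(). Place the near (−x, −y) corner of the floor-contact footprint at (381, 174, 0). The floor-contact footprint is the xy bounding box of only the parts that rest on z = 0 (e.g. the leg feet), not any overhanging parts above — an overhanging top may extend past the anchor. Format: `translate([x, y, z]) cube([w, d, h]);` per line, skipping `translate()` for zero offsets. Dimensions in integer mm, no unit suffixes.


translate([381, 174, 0]) cube([3980, 137, 2830]);
translate([381, 4217, 0]) cube([3980, 137, 2830]);
translate([381, 311, 0]) cube([137, 3906, 2830]);
translate([4224, 311, 0]) cube([137, 3906, 2830]);


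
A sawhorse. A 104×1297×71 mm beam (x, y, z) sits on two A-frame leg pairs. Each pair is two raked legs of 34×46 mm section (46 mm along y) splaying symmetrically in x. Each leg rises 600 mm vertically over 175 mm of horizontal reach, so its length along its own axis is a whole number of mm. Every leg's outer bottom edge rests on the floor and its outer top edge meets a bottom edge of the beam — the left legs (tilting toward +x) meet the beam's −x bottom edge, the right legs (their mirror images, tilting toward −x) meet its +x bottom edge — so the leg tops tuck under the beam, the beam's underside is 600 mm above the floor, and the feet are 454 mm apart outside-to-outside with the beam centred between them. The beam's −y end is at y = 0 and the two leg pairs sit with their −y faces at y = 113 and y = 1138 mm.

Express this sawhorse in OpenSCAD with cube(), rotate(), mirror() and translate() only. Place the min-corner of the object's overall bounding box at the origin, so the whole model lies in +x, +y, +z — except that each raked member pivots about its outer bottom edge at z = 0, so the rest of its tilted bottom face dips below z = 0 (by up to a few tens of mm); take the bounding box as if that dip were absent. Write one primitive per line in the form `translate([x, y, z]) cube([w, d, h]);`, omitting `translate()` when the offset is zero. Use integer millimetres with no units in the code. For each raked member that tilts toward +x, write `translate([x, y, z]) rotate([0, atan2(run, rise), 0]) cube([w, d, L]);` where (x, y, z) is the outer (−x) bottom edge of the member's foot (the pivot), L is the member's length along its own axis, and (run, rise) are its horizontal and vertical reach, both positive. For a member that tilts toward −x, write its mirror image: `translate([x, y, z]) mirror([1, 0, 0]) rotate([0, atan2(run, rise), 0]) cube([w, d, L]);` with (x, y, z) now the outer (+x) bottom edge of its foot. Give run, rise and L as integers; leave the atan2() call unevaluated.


translate([175, 0, 600]) cube([104, 1297, 71]);
translate([0, 113, 0]) rotate([0, atan2(175, 600), 0]) cube([34, 46, 625]);
translate([454, 113, 0]) mirror([1, 0, 0]) rotate([0, atan2(175, 600), 0]) cube([34, 46, 625]);
translate([0, 1138, 0]) rotate([0, atan2(175, 600), 0]) cube([34, 46, 625]);
translate([454, 1138, 0]) mirror([1, 0, 0]) rotate([0, atan2(175, 600), 0]) cube([34, 46, 625]);


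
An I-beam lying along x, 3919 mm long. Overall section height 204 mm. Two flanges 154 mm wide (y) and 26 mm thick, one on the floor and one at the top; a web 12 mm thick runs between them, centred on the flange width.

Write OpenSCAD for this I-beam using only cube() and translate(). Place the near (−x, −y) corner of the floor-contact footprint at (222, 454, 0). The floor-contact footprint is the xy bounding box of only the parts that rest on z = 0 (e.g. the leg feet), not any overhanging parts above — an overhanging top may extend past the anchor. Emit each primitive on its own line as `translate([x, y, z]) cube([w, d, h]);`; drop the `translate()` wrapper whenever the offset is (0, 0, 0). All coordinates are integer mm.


translate([222, 454, 0]) cube([3919, 154, 26]);
translate([222, 525, 26]) cube([3919, 12, 152]);
translate([222, 454, 178]) cube([3919, 154, 26]);


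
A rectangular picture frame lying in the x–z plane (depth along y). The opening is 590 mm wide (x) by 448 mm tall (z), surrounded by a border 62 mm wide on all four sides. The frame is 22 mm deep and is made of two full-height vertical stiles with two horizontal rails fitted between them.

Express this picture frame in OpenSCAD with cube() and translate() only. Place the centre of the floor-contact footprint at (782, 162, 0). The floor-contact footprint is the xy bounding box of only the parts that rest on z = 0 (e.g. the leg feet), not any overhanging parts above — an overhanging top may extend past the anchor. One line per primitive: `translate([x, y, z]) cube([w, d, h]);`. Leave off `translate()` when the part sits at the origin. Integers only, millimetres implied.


translate([425, 151, 0]) cube([62, 22, 572]);
translate([1077, 151, 0]) cube([62, 22, 572]);
translate([487, 151, 0]) cube([590, 22, 62]);
translate([487, 151, 510]) cube([590, 22, 62]);


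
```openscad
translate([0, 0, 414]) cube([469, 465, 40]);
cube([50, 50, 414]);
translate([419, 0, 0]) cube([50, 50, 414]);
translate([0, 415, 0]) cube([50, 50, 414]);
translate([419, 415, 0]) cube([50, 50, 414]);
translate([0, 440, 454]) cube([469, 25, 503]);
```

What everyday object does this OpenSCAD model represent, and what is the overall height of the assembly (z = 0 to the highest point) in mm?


A chair. The overall height is 957 mm.

A slab on four corner posts with a tall panel at the back — a chair. The seat slab sits at z = 414 with thickness 40, and the 503 mm backrest starts at the seat top, so the overall height is 414 + 40 + 503 = 957 mm.


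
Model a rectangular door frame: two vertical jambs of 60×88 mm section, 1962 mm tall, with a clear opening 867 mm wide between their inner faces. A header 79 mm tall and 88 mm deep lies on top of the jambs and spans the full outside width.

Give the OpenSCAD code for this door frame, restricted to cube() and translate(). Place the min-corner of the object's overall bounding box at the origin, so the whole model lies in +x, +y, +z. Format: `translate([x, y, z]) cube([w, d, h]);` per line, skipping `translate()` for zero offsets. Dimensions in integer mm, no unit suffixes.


cube([60, 88, 1962]);
translate([927, 0, 0]) cube([60, 88, 1962]);
translate([0, 0, 1962]) cube([987, 88, 79]);
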